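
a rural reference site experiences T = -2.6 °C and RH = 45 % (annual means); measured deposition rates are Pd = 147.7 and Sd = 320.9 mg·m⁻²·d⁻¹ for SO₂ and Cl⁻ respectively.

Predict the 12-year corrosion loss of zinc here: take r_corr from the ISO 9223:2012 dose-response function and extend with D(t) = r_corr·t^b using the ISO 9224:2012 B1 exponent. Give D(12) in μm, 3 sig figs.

zinc: f(T) = +0.038·(T−10) [T≤10 °C] = -0.4788
  Pd branch = 0.0129·Pd^0.44·e^(0.046·RH+f) = 0.5704 μm/a
  Cl⁻ term: 0.0175·320.9^0.57·exp(0.008·45+0.085·-2.6) = 0.5396
  sum: 0.5704 + 0.5396 → r_corr = 1.11 μm/a
ISO 9224: D(t) = r_corr · t^b with b = 0.813 (zinc, B1)
  D(12) = 1.11 × 12^0.813 = 1.11 × 7.54 = 8.369 μm

D(12) = 8.37 μm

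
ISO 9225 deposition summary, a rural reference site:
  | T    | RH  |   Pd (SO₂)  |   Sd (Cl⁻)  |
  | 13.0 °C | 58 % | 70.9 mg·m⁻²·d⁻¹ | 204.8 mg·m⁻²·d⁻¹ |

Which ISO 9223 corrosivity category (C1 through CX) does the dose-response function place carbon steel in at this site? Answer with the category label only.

C4

carbon steel: T>10 °C ⇒ hinge -0.054·(13.0−10) = -0.1620
  SO₂ term: 1.77·70.9^0.52·exp(0.02·58-0.1620) = 44.03
  Cl⁻ term: 0.102·204.8^0.62·exp(0.033·58+0.04·13.0) = 31.53
  r_corr = 44.03 + 31.53 = 75.56 μm/a
ISO 9223 Table 2 (carbon steel): 50 < 75.6 ≤ 80 μm/a ⇒ C4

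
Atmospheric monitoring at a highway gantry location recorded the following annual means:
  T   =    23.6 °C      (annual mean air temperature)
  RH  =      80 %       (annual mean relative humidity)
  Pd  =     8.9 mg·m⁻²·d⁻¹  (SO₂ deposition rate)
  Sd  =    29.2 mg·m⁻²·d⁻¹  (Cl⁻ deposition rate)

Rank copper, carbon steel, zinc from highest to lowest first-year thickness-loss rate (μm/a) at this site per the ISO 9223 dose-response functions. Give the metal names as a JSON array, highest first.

copper: f(T) = -0.080·(T−10) [T>10 °C] = -1.0880
  Pd branch = 0.0053·Pd^0.26·e^(0.059·RH+f) = 0.3536 μm/a
  Sd branch = 0.01025·Sd^0.27·e^(0.036·RH+0.049·T) = 1.443 μm/a
  r_corr = 0.3536 + 1.443 = 1.797 μm/a
carbon steel: f(T) = -0.054·(T−10) [T>10 °C] = -0.7344
  SO₂ term: 1.77·8.9^0.52·exp(0.02·80-0.7344) = 13.11
  Sd branch = 0.102·Sd^0.62·e^(0.033·RH+0.04·T) = 29.76 μm/a
  r_corr = 13.11 + 29.76 = 42.87 μm/a
zinc: temperature factor f = -0.071·(13.6) = -0.9656
  Pd branch = 0.0129·Pd^0.44·e^(0.046·RH+f) = 0.5095 μm/a
  Cl⁻ term: 0.0175·29.2^0.57·exp(0.008·80+0.085·23.6) = 1.688
  sum: 0.5095 + 1.688 → r_corr = 2.198 μm/a
Ordering by μm/a: carbon steel (42.9) > zinc (2.2) > copper (1.8)

["carbon steel", "zinc", "copper"]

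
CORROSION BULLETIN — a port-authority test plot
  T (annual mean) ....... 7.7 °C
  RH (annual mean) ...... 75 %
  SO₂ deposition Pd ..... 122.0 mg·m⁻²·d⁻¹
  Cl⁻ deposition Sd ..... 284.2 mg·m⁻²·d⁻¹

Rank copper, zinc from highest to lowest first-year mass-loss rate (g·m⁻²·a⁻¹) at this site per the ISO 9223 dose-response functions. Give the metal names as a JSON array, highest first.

copper: T≤10 °C ⇒ hinge +0.126·(7.7−10) = -0.2898
  Pd branch = 0.0053·Pd^0.26·e^(0.059·RH+f) = 1.155 μm/a
  Cl⁻ term: 0.01025·284.2^0.27·exp(0.036·75+0.049·7.7) = 1.022
  sum: 1.155 + 1.022 → r_corr = 2.178 μm/a
  mass loss = 2.178 μm/a × 8.96 g/cm³ = 19.51 g·m⁻²·a⁻¹
zinc: T≤10 °C ⇒ hinge +0.038·(7.7−10) = -0.0874
  SO₂ term: 0.0129·122.0^0.44·exp(0.046·75-0.0874) = 3.083
  Sd branch = 0.0175·Sd^0.57·e^(0.008·RH+0.085·T) = 1.536 μm/a
  r_corr = 3.083 + 1.536 = 4.619 μm/a
  mass loss = 4.619 μm/a × 7.14 g/cm³ = 32.98 g·m⁻²·a⁻¹
Ordering by g·m⁻²·a⁻¹: zinc (33) > copper (19.5)

["zinc", "copper"]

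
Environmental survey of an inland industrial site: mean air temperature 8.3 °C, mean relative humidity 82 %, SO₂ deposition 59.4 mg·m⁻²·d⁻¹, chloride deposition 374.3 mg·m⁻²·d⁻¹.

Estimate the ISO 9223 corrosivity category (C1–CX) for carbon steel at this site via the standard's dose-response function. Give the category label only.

C5

carbon steel: T≤10 °C ⇒ hinge +0.150·(8.3−10) = -0.2550
  sulphur-dioxide contribution → 59.13 μm/a
  chloride contribution → 83.83 μm/a
  total first-year rate 143 μm/a
143 μm/a falls in (80, 200] for carbon steel → category C5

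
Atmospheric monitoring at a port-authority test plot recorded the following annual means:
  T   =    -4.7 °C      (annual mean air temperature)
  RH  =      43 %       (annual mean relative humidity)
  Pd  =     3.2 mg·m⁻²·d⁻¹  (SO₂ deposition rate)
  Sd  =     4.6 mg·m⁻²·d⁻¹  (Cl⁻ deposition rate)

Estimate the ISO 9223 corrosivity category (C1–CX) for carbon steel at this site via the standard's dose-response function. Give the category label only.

carbon steel: f(T) = +0.150·(T−10) [T≤10 °C] = -2.2050
  SO₂ term: 1.77·3.2^0.52·exp(0.02·43-2.2050) = 0.8444
  Sd branch = 0.102·Sd^0.62·e^(0.033·RH+0.04·T) = 0.8998 μm/a
  r_corr = 0.8444 + 0.8998 = 1.744 μm/a
1.74 μm/a falls in (1.3, 25] for carbon steel → category C2

C2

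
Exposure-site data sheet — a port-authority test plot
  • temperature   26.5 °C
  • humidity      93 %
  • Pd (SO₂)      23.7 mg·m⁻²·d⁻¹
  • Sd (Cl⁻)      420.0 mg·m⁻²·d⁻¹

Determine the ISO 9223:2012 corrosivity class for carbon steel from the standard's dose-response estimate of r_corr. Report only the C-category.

CX

carbon steel: temperature factor f = -0.054·(16.5) = -0.8910
  Pd branch = 1.77·Pd^0.52·e^(0.02·RH+f) = 24.19 μm/a
  Sd branch = 0.102·Sd^0.62·e^(0.033·RH+0.04·T) = 268.1 μm/a
  sum: 24.19 + 268.1 → r_corr = 292.2 μm/a
ISO 9223 Table 2 (carbon steel): 200 < 292 ≤ 700 μm/a ⇒ CX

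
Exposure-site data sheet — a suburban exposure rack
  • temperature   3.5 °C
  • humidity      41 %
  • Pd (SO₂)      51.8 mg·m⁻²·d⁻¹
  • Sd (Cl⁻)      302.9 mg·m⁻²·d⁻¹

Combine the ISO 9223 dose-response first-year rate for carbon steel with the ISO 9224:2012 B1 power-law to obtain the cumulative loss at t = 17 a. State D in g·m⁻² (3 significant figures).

D(17) = 950 g·m⁻²

carbon steel: temperature factor f = +0.150·(-6.5) = -0.9750
  sulphur-dioxide contribution → 11.81 μm/a
  chloride contribution → 15.68 μm/a
  ⇒ r_corr(carbon steel) = 27.49 μm/a
ISO 9224: D(t) = r_corr · t^b with b = 0.523 (carbon steel, B1)
  D(17) = 27.49 × 17^0.523 = 27.49 × 4.401 = 121 μm
  Mass loss = 121 μm × 7.85 g/cm³ = 949.6 g·m⁻²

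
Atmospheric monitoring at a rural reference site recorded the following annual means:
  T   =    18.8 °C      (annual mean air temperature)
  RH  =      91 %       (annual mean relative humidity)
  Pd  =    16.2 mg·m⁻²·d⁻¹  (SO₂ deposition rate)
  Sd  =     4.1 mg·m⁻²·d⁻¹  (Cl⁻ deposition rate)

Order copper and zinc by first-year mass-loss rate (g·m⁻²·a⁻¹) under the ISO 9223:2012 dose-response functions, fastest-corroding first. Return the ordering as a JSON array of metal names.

copper: temperature factor f = -0.080·(8.8) = -0.7040
  Pd branch = 0.0053·Pd^0.26·e^(0.059·RH+f) = 1.161 μm/a
  Cl⁻ term: 0.01025·4.1^0.27·exp(0.036·91+0.049·18.8) = 0.9977
  sum: 1.161 + 0.9977 → r_corr = 2.158 μm/a
  mass loss = 2.158 μm/a × 8.96 g/cm³ = 19.34 g·m⁻²·a⁻¹
zinc: f(T) = -0.071·(T−10) [T>10 °C] = -0.6248
  Pd branch = 0.0129·Pd^0.44·e^(0.046·RH+f) = 1.547 μm/a
  Sd branch = 0.0175·Sd^0.57·e^(0.008·RH+0.085·T) = 0.4004 μm/a
  sum: 1.547 + 0.4004 → r_corr = 1.947 μm/a
  mass loss = 1.947 μm/a × 7.14 g/cm³ = 13.9 g·m⁻²·a⁻¹
Ordering by g·m⁻²·a⁻¹: copper (19.3) > zinc (13.9)

["copper", "zinc"]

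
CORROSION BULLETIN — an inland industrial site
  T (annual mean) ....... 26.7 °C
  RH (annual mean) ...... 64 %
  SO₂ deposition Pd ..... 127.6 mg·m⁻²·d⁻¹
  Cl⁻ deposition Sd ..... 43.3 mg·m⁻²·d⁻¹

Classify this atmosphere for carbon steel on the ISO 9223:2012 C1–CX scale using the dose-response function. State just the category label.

carbon steel: f(T) = -0.054·(T−10) [T>10 °C] = -0.9018
  sulphur-dioxide contribution → 32.16 μm/a
  chloride contribution → 25.37 μm/a
  ⇒ r_corr(carbon steel) = 57.52 μm/a
ISO 9223 Table 2 (carbon steel): 50 < 57.5 ≤ 80 μm/a ⇒ C4

C4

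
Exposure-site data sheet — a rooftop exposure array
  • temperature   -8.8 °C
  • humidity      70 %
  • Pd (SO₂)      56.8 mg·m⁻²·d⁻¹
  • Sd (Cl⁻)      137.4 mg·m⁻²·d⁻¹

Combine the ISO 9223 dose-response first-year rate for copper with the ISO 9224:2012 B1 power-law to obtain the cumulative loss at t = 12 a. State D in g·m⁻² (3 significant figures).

D(12) = 18.8 g·m⁻²

copper: T≤10 °C ⇒ hinge +0.126·(-8.8−10) = -2.3688
  Pd branch = 0.0053·Pd^0.26·e^(0.059·RH+f) = 0.08816 μm/a
  Cl⁻ term: 0.01025·137.4^0.27·exp(0.036·70+0.049·-8.8) = 0.3127
  sum: 0.08816 + 0.3127 → r_corr = 0.4009 μm/a
Long-term exponent b (ISO 9224 Table 2, B1) = 0.667
  D(12) = 0.4009 × 12^0.667 = 0.4009 × 5.246 = 2.103 μm
  Mass loss = 2.103 μm × 8.96 g/cm³ = 18.84 g·m⁻²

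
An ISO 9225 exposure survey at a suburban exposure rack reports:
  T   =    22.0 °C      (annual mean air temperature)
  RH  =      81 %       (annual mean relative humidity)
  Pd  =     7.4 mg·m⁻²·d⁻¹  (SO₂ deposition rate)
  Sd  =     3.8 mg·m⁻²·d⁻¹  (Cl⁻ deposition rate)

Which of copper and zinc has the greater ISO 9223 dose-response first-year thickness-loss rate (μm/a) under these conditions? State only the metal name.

copper

copper: T>10 °C ⇒ hinge -0.080·(22.0−10) = -0.9600
  SO₂ term: 0.0053·7.4^0.26·exp(0.059·81-0.9600) = 0.4063
  Cl⁻ term: 0.01025·3.8^0.27·exp(0.036·81+0.049·22.0) = 0.7977
  r_corr = 0.4063 + 0.7977 = 1.204 μm/a
zinc: f(T) = -0.071·(T−10) [T>10 °C] = -0.8520
  SO₂ term: 0.0129·7.4^0.44·exp(0.046·81-0.8520) = 0.5511
  Cl⁻ term: 0.0175·3.8^0.57·exp(0.008·81+0.085·22.0) = 0.4646
  r_corr = 0.5511 + 0.4646 = 1.016 μm/a
Ordering by μm/a: copper (1.2) > zinc (1.02)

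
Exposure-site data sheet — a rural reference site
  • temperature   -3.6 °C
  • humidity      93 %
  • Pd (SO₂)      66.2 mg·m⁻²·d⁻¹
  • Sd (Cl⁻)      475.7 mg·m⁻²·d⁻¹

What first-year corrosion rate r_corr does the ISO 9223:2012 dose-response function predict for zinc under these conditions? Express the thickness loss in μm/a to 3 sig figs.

r_corr = 4.42 μm/a

zinc: temperature factor f = +0.038·(-13.6) = -0.5168
  SO₂ term: 0.0129·66.2^0.44·exp(0.046·93-0.5168) = 3.509
  Sd branch = 0.0175·Sd^0.57·e^(0.008·RH+0.085·T) = 0.9106 μm/a
  r_corr = 3.509 + 0.9106 = 4.42 μm/a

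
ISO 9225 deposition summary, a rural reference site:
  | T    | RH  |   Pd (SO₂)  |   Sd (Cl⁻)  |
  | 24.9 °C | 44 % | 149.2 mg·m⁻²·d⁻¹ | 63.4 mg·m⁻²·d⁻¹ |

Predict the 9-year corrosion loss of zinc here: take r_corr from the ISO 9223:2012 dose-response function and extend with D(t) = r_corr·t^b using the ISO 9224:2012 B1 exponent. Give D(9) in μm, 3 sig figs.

zinc: T>10 °C ⇒ hinge -0.071·(24.9−10) = -1.0579
  SO₂ term: 0.0129·149.2^0.44·exp(0.046·44-1.0579) = 0.3066
  Cl⁻ term: 0.0175·63.4^0.57·exp(0.008·44+0.085·24.9) = 2.199
  r_corr = 0.3066 + 2.199 = 2.506 μm/a
Long-term exponent b (ISO 9224 Table 2, B1) = 0.813
  D(9) = 2.506 × 9^0.813 = 2.506 × 5.968 = 14.95 μm

D(9) = 15.0 μm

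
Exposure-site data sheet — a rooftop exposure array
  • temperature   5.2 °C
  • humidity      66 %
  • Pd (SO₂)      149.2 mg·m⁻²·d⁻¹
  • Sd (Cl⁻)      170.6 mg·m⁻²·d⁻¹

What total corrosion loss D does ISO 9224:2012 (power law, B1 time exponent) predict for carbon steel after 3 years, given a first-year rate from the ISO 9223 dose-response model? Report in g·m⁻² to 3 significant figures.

D(3) = 981 g·m⁻²

carbon steel: T≤10 °C ⇒ hinge +0.150·(5.2−10) = -0.7200
  Pd branch = 1.77·Pd^0.52·e^(0.02·RH+f) = 43.54 μm/a
  Sd branch = 0.102·Sd^0.62·e^(0.033·RH+0.04·T) = 26.83 μm/a
  sum: 43.54 + 26.83 → r_corr = 70.37 μm/a
Long-term exponent b (ISO 9224 Table 2, B1) = 0.523
  D(3) = 70.37 × 3^0.523 = 70.37 × 1.776 = 125 μm
  Mass loss = 125 μm × 7.85 g/cm³ = 981.3 g·m⁻²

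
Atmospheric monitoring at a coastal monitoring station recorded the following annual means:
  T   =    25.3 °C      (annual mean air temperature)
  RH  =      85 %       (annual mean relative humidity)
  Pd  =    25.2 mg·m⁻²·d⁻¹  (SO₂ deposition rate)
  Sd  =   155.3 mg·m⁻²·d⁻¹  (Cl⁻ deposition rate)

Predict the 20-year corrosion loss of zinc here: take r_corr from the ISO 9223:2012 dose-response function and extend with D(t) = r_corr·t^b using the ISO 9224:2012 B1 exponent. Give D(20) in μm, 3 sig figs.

zinc: temperature factor f = -0.071·(15.3) = -1.0863
  Pd branch = 0.0129·Pd^0.44·e^(0.046·RH+f) = 0.8985 μm/a
  Cl⁻ term: 0.0175·155.3^0.57·exp(0.008·85+0.085·25.3) = 5.264
  sum: 0.8985 + 5.264 → r_corr = 6.162 μm/a
ISO 9224: D(t) = r_corr · t^b with b = 0.813 (zinc, B1)
  D(20) = 6.162 × 20^0.813 = 6.162 × 11.42 = 70.38 μm

D(20) = 70.4 μm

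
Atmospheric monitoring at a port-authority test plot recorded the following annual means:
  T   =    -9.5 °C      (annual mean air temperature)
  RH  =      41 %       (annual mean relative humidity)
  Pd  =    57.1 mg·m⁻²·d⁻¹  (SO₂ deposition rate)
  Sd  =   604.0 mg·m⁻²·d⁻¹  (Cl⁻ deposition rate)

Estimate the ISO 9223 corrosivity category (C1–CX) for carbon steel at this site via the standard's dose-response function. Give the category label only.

C2

carbon steel: T≤10 °C ⇒ hinge +0.150·(-9.5−10) = -2.9250
  sulphur-dioxide contribution → 1.767 μm/a
  chloride contribution → 14.3 μm/a
  ⇒ r_corr(carbon steel) = 16.07 μm/a
ISO 9223 Table 2 (carbon steel): 1.3 < 16.1 ≤ 25 μm/a ⇒ C2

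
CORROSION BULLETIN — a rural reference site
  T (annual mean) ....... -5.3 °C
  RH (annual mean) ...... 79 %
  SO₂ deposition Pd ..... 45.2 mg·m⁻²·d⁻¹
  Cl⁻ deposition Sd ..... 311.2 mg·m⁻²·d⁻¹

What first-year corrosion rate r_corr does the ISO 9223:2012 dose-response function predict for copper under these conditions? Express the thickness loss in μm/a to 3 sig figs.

r_corr = 0.860 μm/a

copper: temperature factor f = +0.126·(-15.3) = -1.9278
  Pd branch = 0.0053·Pd^0.26·e^(0.059·RH+f) = 0.2196 μm/a
  Sd branch = 0.01025·Sd^0.27·e^(0.036·RH+0.049·T) = 0.64 μm/a
  sum: 0.2196 + 0.64 → r_corr = 0.8596 μm/a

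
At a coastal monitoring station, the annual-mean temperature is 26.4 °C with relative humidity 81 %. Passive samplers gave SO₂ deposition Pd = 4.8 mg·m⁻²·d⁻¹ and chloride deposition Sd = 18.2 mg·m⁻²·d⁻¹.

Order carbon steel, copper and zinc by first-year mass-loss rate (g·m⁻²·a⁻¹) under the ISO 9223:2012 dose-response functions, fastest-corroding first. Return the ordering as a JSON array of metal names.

["carbon steel", "copper", "zinc"]

carbon steel: temperature factor f = -0.054·(16.4) = -0.8856
  SO₂ term: 1.77·4.8^0.52·exp(0.02·81-0.8856) = 8.34
  Cl⁻ term: 0.102·18.2^0.62·exp(0.033·81+0.04·26.4) = 25.66
  r_corr = 8.34 + 25.66 = 34 μm/a
  mass loss = 34 μm/a × 7.85 g/cm³ = 266.9 g·m⁻²·a⁻¹
copper: f(T) = -0.080·(T−10) [T>10 °C] = -1.3120
  Pd branch = 0.0053·Pd^0.26·e^(0.059·RH+f) = 0.2553 μm/a
  Cl⁻ term: 0.01025·18.2^0.27·exp(0.036·81+0.049·26.4) = 1.511
  r_corr = 0.2553 + 1.511 = 1.766 μm/a
  mass loss = 1.766 μm/a × 8.96 g/cm³ = 15.82 g·m⁻²·a⁻¹
zinc: T>10 °C ⇒ hinge -0.071·(26.4−10) = -1.1644
  Pd branch = 0.0129·Pd^0.44·e^(0.046·RH+f) = 0.3333 μm/a
  Sd branch = 0.0175·Sd^0.57·e^(0.008·RH+0.085·T) = 1.649 μm/a
  sum: 0.3333 + 1.649 → r_corr = 1.982 μm/a
  mass loss = 1.982 μm/a × 7.14 g/cm³ = 14.15 g·m⁻²·a⁻¹
Ordering by g·m⁻²·a⁻¹: carbon steel (267) > copper (15.8) > zinc (14.2)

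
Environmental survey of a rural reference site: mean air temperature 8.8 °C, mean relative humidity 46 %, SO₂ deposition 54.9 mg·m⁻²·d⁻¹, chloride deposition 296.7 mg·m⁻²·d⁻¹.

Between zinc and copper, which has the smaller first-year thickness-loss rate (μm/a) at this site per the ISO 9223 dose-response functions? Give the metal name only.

copper

zinc: T≤10 °C ⇒ hinge +0.038·(8.8−10) = -0.0456
  sulphur-dioxide contribution → 0.5959 μm/a
  chloride contribution → 1.371 μm/a
  total first-year rate 1.967 μm/a
copper: T≤10 °C ⇒ hinge +0.126·(8.8−10) = -0.1512
  sulphur-dioxide contribution → 0.1948 μm/a
  chloride contribution → 0.3843 μm/a
  total first-year rate 0.5791 μm/a
Ordering by μm/a: zinc (1.97) > copper (0.579)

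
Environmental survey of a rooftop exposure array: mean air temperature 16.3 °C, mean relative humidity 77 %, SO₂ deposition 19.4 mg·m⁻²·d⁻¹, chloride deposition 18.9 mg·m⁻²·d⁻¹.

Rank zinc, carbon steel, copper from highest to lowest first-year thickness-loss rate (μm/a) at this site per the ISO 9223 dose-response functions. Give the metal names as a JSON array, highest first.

["carbon steel", "zinc", "copper"]

zinc: T>10 °C ⇒ hinge -0.071·(16.3−10) = -0.4473
  SO₂ term: 0.0129·19.4^0.44·exp(0.046·77-0.4473) = 1.05
  Cl⁻ term: 0.0175·18.9^0.57·exp(0.008·77+0.085·16.3) = 0.6916
  r_corr = 1.05 + 0.6916 = 1.742 μm/a
carbon steel: f(T) = -0.054·(T−10) [T>10 °C] = -0.3402
  SO₂ term: 1.77·19.4^0.52·exp(0.02·77-0.3402) = 27.46
  Sd branch = 0.102·Sd^0.62·e^(0.033·RH+0.04·T) = 15.37 μm/a
  r_corr = 27.46 + 15.37 = 42.83 μm/a
copper: temperature factor f = -0.080·(6.3) = -0.5040
  SO₂ term: 0.0053·19.4^0.26·exp(0.059·77-0.5040) = 0.6505
  Sd branch = 0.01025·Sd^0.27·e^(0.036·RH+0.049·T) = 0.8056 μm/a
  sum: 0.6505 + 0.8056 → r_corr = 1.456 μm/a
Ordering by μm/a: carbon steel (42.8) > zinc (1.74) > copper (1.46)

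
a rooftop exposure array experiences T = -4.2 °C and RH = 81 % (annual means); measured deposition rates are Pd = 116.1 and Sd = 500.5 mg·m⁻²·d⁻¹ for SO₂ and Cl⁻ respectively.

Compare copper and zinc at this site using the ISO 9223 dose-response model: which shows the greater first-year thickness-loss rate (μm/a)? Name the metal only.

copper: T≤10 °C ⇒ hinge +0.126·(-4.2−10) = -1.7892
  Pd branch = 0.0053·Pd^0.26·e^(0.059·RH+f) = 0.3627 μm/a
  Cl⁻ term: 0.01025·500.5^0.27·exp(0.036·81+0.049·-4.2) = 0.8253
  sum: 0.3627 + 0.8253 → r_corr = 1.188 μm/a
zinc: temperature factor f = +0.038·(-14.2) = -0.5396
  Pd branch = 0.0129·Pd^0.44·e^(0.046·RH+f) = 2.529 μm/a
  Sd branch = 0.0175·Sd^0.57·e^(0.008·RH+0.085·T) = 0.8092 μm/a
  r_corr = 2.529 + 0.8092 = 3.338 μm/a
Ordering by μm/a: zinc (3.34) > copper (1.19)

zinc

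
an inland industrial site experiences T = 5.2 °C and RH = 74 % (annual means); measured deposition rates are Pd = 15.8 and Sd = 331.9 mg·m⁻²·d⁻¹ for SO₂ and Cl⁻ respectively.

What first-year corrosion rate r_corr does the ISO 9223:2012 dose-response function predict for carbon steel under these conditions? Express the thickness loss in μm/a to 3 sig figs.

r_corr = 68.7 μm/a

carbon steel: f(T) = +0.150·(T−10) [T≤10 °C] = -0.7200
  Pd branch = 1.77·Pd^0.52·e^(0.02·RH+f) = 15.9 μm/a
  Sd branch = 0.102·Sd^0.62·e^(0.033·RH+0.04·T) = 52.78 μm/a
  r_corr = 15.9 + 52.78 = 68.68 μm/a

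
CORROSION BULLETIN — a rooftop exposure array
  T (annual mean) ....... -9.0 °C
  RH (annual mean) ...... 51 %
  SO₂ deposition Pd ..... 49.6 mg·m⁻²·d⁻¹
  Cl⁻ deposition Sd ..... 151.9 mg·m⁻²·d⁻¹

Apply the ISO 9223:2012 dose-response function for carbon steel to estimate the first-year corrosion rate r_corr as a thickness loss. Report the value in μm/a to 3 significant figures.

carbon steel: f(T) = +0.150·(T−10) [T≤10 °C] = -2.8500
  Pd branch = 1.77·Pd^0.52·e^(0.02·RH+f) = 2.162 μm/a
  Sd branch = 0.102·Sd^0.62·e^(0.033·RH+0.04·T) = 8.625 μm/a
  sum: 2.162 + 8.625 → r_corr = 10.79 μm/a

r_corr = 10.8 μm/a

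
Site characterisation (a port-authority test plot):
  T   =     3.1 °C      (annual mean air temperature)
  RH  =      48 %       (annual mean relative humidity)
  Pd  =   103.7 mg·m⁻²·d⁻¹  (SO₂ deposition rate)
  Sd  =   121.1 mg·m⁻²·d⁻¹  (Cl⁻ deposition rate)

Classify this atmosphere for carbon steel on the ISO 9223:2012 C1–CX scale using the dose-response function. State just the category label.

C3

carbon steel: T≤10 °C ⇒ hinge +0.150·(3.1−10) = -1.0350
  sulphur-dioxide contribution → 18.35 μm/a
  chloride contribution → 11.01 μm/a
  total first-year rate 29.36 μm/a
ISO 9223 Table 2 (carbon steel): 25 < 29.4 ≤ 50 μm/a ⇒ C3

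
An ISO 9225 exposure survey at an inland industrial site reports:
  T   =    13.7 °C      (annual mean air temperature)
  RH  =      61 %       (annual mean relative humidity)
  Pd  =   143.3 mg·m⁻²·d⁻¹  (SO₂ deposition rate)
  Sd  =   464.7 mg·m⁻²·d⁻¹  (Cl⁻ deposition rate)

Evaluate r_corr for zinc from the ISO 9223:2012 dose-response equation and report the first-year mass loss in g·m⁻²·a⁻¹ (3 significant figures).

r_corr = 32.0 g·m⁻²·a⁻¹

zinc: f(T) = -0.071·(T−10) [T>10 °C] = -0.2627
  SO₂ term: 0.0129·143.3^0.44·exp(0.046·61-0.2627) = 1.458
  Sd branch = 0.0175·Sd^0.57·e^(0.008·RH+0.085·T) = 3.027 μm/a
  r_corr = 1.458 + 3.027 = 4.485 μm/a
Convert to mass loss: 4.485 μm/a × 7.14 g/cm³ = 32.03 g·m⁻²·a⁻¹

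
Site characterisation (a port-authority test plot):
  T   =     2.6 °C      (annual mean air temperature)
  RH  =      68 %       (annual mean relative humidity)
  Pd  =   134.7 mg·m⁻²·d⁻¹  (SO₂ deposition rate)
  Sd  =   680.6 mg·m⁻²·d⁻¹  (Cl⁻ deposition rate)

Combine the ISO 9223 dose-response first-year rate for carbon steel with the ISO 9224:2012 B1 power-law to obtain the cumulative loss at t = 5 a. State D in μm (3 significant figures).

carbon steel: temperature factor f = +0.150·(-7.4) = -1.1100
  Pd branch = 1.77·Pd^0.52·e^(0.02·RH+f) = 29.09 μm/a
  Sd branch = 0.102·Sd^0.62·e^(0.033·RH+0.04·T) = 60.91 μm/a
  r_corr = 29.09 + 60.91 = 90.01 μm/a
ISO 9224: D(t) = r_corr · t^b with b = 0.523 (carbon steel, B1)
  D(5) = 90.01 × 5^0.523 = 90.01 × 2.32 = 208.9 μm

D(5) = 209 μm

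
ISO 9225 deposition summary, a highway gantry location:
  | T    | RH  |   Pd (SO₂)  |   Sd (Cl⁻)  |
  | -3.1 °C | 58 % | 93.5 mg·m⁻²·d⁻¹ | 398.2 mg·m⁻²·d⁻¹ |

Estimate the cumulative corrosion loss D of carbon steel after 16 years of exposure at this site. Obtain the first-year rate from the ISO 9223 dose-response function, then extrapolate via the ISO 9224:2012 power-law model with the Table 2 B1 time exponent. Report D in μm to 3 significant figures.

carbon steel: f(T) = +0.150·(T−10) [T≤10 °C] = -1.9650
  sulphur-dioxide contribution → 8.379 μm/a
  chloride contribution → 25.01 μm/a
  total first-year rate 33.39 μm/a
Long-term exponent b (ISO 9224 Table 2, B1) = 0.523
  D(16) = 33.39 × 16^0.523 = 33.39 × 4.263 = 142.3 μm

D(16) = 142 μm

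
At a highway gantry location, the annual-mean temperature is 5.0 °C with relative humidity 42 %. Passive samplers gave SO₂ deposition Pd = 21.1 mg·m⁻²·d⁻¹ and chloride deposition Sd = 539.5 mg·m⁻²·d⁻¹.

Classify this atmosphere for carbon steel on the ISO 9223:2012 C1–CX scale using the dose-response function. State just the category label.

carbon steel: temperature factor f = +0.150·(-5.0) = -0.7500
  Pd branch = 1.77·Pd^0.52·e^(0.02·RH+f) = 9.456 μm/a
  Cl⁻ term: 0.102·539.5^0.62·exp(0.033·42+0.04·5.0) = 24.62
  r_corr = 9.456 + 24.62 = 34.07 μm/a
Category bounds: 25…50 μm/a bracket r_corr ⇒ C3

C3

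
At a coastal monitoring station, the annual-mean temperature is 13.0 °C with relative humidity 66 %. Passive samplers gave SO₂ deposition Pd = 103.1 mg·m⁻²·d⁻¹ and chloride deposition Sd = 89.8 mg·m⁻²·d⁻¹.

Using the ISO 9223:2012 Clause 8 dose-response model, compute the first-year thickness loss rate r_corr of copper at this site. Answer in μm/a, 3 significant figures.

r_corr = 1.39 μm/a

copper: T>10 °C ⇒ hinge -0.080·(13.0−10) = -0.2400
  SO₂ term: 0.0053·103.1^0.26·exp(0.059·66-0.2400) = 0.6833
  Cl⁻ term: 0.01025·89.8^0.27·exp(0.036·66+0.049·13.0) = 0.7025
  sum: 0.6833 + 0.7025 → r_corr = 1.386 μm/a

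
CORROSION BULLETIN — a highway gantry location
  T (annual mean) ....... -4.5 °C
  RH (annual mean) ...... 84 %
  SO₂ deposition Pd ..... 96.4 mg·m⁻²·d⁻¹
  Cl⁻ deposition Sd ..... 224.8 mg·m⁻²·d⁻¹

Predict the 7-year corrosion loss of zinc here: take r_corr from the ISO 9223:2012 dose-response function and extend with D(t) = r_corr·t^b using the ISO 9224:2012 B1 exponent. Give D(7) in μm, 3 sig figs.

D(7) = 15.4 μm

zinc: temperature factor f = +0.038·(-14.5) = -0.5510
  Pd branch = 0.0129·Pd^0.44·e^(0.046·RH+f) = 2.645 μm/a
  Cl⁻ term: 0.0175·224.8^0.57·exp(0.008·84+0.085·-4.5) = 0.512
  r_corr = 2.645 + 0.512 = 3.157 μm/a
Power-law: D(7) = r_corr · 7^0.813
  D(7) = 3.157 × 7^0.813 = 3.157 × 4.865 = 15.36 μm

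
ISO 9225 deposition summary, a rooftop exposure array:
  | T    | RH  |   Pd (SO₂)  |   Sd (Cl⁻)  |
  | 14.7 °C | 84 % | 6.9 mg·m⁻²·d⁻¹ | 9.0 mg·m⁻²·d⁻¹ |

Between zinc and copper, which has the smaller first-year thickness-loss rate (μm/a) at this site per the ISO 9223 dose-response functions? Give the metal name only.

zinc: temperature factor f = -0.071·(4.7) = -0.3337
  Pd branch = 0.0129·Pd^0.44·e^(0.046·RH+f) = 1.03 μm/a
  Sd branch = 0.0175·Sd^0.57·e^(0.008·RH+0.085·T) = 0.4183 μm/a
  sum: 1.03 + 0.4183 → r_corr = 1.448 μm/a
copper: T>10 °C ⇒ hinge -0.080·(14.7−10) = -0.3760
  SO₂ term: 0.0053·6.9^0.26·exp(0.059·84-0.3760) = 0.854
  Sd branch = 0.01025·Sd^0.27·e^(0.036·RH+0.049·T) = 0.7843 μm/a
  r_corr = 0.854 + 0.7843 = 1.638 μm/a
Ordering by μm/a: copper (1.64) > zinc (1.45)

zinc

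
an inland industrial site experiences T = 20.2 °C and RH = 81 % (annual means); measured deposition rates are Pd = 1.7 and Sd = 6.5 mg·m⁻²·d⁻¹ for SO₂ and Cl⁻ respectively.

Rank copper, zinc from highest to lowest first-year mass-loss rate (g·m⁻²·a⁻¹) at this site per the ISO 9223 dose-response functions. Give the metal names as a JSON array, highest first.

copper: temperature factor f = -0.080·(10.2) = -0.8160
  sulphur-dioxide contribution → 0.3201 μm/a
  chloride contribution → 0.8443 μm/a
  ⇒ r_corr(copper) = 1.164 μm/a
  mass loss = 1.164 μm/a × 8.96 g/cm³ = 10.43 g·m⁻²·a⁻¹
zinc: T>10 °C ⇒ hinge -0.071·(20.2−10) = -0.7242
  sulphur-dioxide contribution → 0.3278 μm/a
  chloride contribution → 0.5414 μm/a
  total first-year rate 0.8692 μm/a
  mass loss = 0.8692 μm/a × 7.14 g/cm³ = 6.206 g·m⁻²·a⁻¹
Ordering by g·m⁻²·a⁻¹: copper (10.4) > zinc (6.21)

["copper", "zinc"]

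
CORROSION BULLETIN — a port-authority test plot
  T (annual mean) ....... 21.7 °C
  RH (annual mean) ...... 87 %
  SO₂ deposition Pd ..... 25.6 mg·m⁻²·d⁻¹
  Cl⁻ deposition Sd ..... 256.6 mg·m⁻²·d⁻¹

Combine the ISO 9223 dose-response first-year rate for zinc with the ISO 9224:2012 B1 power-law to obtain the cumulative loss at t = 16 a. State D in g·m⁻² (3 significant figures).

D(16) = 444 g·m⁻²

zinc: temperature factor f = -0.071·(11.7) = -0.8307
  SO₂ term: 0.0129·25.6^0.44·exp(0.046·87-0.8307) = 1.281
  Sd branch = 0.0175·Sd^0.57·e^(0.008·RH+0.085·T) = 5.244 μm/a
  r_corr = 1.281 + 5.244 = 6.525 μm/a
Long-term exponent b (ISO 9224 Table 2, B1) = 0.813
  D(16) = 6.525 × 16^0.813 = 6.525 × 9.527 = 62.16 μm
  Mass loss = 62.16 μm × 7.14 g/cm³ = 443.8 g·m⁻²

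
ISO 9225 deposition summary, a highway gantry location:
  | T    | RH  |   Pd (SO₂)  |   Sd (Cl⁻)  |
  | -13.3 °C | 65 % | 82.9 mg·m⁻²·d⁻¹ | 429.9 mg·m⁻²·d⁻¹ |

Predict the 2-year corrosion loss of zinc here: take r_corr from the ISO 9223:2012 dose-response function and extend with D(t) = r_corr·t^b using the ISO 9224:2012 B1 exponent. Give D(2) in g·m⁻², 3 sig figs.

zinc: f(T) = +0.038·(T−10) [T≤10 °C] = -0.8854
  Pd branch = 0.0129·Pd^0.44·e^(0.046·RH+f) = 0.7392 μm/a
  Sd branch = 0.0175·Sd^0.57·e^(0.008·RH+0.085·T) = 0.3012 μm/a
  sum: 0.7392 + 0.3012 → r_corr = 1.04 μm/a
Power-law: D(2) = r_corr · 2^0.813
  D(2) = 1.04 × 2^0.813 = 1.04 × 1.757 = 1.828 μm
  Mass loss = 1.828 μm × 7.14 g/cm³ = 13.05 g·m⁻²

D(2) = 13.1 g·m⁻²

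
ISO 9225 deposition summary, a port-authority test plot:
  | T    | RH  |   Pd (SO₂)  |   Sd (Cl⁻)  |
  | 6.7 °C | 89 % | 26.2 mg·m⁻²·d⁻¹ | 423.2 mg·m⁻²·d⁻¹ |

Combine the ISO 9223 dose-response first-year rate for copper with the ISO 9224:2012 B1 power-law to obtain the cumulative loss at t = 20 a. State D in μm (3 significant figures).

D(20) = 24.7 μm

copper: T≤10 °C ⇒ hinge +0.126·(6.7−10) = -0.4158
  Pd branch = 0.0053·Pd^0.26·e^(0.059·RH+f) = 1.559 μm/a
  Cl⁻ term: 0.01025·423.2^0.27·exp(0.036·89+0.049·6.7) = 1.795
  r_corr = 1.559 + 1.795 = 3.354 μm/a
ISO 9224: D(t) = r_corr · t^b with b = 0.667 (copper, B1)
  D(20) = 3.354 × 20^0.667 = 3.354 × 7.375 = 24.74 μm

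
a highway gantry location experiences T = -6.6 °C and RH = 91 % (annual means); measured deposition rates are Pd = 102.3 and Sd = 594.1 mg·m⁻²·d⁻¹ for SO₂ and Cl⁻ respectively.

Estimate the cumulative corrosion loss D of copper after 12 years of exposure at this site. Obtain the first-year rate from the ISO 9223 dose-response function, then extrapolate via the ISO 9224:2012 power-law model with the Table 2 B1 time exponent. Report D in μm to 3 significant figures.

D(12) = 8.23 μm

copper: T≤10 °C ⇒ hinge +0.126·(-6.6−10) = -2.0916
  sulphur-dioxide contribution → 0.468 μm/a
  chloride contribution → 1.101 μm/a
  ⇒ r_corr(copper) = 1.569 μm/a
Long-term exponent b (ISO 9224 Table 2, B1) = 0.667
  D(12) = 1.569 × 12^0.667 = 1.569 × 5.246 = 8.233 μm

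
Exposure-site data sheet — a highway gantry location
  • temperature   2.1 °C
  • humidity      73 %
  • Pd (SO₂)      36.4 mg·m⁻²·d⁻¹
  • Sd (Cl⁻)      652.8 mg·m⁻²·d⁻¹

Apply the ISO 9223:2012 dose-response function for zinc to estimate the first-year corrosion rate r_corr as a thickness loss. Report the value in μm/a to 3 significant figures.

zinc: T≤10 °C ⇒ hinge +0.038·(2.1−10) = -0.3002
  sulphur-dioxide contribution → 1.335 μm/a
  chloride contribution → 1.509 μm/a
  total first-year rate 2.844 μm/a

r_corr = 2.84 μm/a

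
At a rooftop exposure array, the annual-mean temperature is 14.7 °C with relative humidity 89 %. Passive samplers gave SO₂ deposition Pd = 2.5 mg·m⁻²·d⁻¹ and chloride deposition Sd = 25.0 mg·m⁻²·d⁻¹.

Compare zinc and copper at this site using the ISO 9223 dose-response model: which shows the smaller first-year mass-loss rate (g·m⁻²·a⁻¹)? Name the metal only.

zinc: temperature factor f = -0.071·(4.7) = -0.3337
  SO₂ term: 0.0129·2.5^0.44·exp(0.046·89-0.3337) = 0.8294
  Sd branch = 0.0175·Sd^0.57·e^(0.008·RH+0.085·T) = 0.7793 μm/a
  r_corr = 0.8294 + 0.7793 = 1.609 μm/a
  mass loss = 1.609 μm/a × 7.14 g/cm³ = 11.49 g·m⁻²·a⁻¹
copper: temperature factor f = -0.080·(4.7) = -0.3760
  SO₂ term: 0.0053·2.5^0.26·exp(0.059·89-0.3760) = 0.8809
  Cl⁻ term: 0.01025·25.0^0.27·exp(0.036·89+0.049·14.7) = 1.237
  sum: 0.8809 + 1.237 → r_corr = 2.118 μm/a
  mass loss = 2.118 μm/a × 8.96 g/cm³ = 18.98 g·m⁻²·a⁻¹
Ordering by g·m⁻²·a⁻¹: copper (19) > zinc (11.5)

zinc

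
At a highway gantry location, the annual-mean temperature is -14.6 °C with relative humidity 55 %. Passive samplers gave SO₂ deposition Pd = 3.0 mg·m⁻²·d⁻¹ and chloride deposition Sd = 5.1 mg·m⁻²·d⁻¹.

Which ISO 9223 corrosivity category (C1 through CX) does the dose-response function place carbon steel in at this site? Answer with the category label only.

carbon steel: T≤10 °C ⇒ hinge +0.150·(-14.6−10) = -3.6900
  Pd branch = 1.77·Pd^0.52·e^(0.02·RH+f) = 0.2351 μm/a
  Sd branch = 0.102·Sd^0.62·e^(0.033·RH+0.04·T) = 0.9592 μm/a
  r_corr = 0.2351 + 0.9592 = 1.194 μm/a
Category bounds: 0…1.3 μm/a bracket r_corr ⇒ C1

C1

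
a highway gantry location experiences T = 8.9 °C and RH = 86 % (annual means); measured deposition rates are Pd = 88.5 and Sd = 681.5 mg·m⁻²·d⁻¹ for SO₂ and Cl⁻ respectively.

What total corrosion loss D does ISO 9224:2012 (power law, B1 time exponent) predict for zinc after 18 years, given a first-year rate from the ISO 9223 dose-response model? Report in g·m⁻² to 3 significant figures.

D(18) = 577 g·m⁻²

zinc: f(T) = +0.038·(T−10) [T≤10 °C] = -0.0418
  SO₂ term: 0.0129·88.5^0.44·exp(0.046·86-0.0418) = 4.647
  Sd branch = 0.0175·Sd^0.57·e^(0.008·RH+0.085·T) = 3.058 μm/a
  sum: 4.647 + 3.058 → r_corr = 7.705 μm/a
Power-law: D(18) = r_corr · 18^0.813
  D(18) = 7.705 × 18^0.813 = 7.705 × 10.48 = 80.78 μm
  Mass loss = 80.78 μm × 7.14 g/cm³ = 576.8 g·m⁻²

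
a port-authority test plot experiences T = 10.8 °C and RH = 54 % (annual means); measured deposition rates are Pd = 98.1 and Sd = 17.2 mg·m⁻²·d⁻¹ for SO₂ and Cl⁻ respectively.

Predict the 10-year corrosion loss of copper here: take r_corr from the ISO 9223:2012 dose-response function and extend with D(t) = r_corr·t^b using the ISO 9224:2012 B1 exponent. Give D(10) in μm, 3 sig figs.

D(10) = 3.06 μm

copper: temperature factor f = -0.080·(0.8) = -0.0640
  SO₂ term: 0.0053·98.1^0.26·exp(0.059·54-0.0640) = 0.3963
  Sd branch = 0.01025·Sd^0.27·e^(0.036·RH+0.049·T) = 0.2621 μm/a
  r_corr = 0.3963 + 0.2621 = 0.6583 μm/a
Power-law: D(10) = r_corr · 10^0.667
  D(10) = 0.6583 × 10^0.667 = 0.6583 × 4.645 = 3.058 μm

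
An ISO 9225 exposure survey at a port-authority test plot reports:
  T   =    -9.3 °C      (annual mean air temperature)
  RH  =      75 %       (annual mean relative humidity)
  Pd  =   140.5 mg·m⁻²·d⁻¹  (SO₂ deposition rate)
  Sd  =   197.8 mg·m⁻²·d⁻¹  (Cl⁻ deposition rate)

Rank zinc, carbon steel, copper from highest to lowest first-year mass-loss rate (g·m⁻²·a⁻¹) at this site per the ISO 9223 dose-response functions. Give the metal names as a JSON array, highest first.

["carbon steel", "zinc", "copper"]

zinc: temperature factor f = +0.038·(-19.3) = -0.7334
  sulphur-dioxide contribution → 1.719 μm/a
  chloride contribution → 0.2945 μm/a
  total first-year rate 2.014 μm/a
  mass loss = 2.014 μm/a × 7.14 g/cm³ = 14.38 g·m⁻²·a⁻¹
carbon steel: T≤10 °C ⇒ hinge +0.150·(-9.3−10) = -2.8950
  sulphur-dioxide contribution → 5.74 μm/a
  chloride contribution → 22.16 μm/a
  total first-year rate 27.9 μm/a
  mass loss = 27.9 μm/a × 7.85 g/cm³ = 219 g·m⁻²·a⁻¹
copper: temperature factor f = +0.126·(-19.3) = -2.4318
  sulphur-dioxide contribution → 0.1407 μm/a
  chloride contribution → 0.4031 μm/a
  ⇒ r_corr(copper) = 0.5438 μm/a
  mass loss = 0.5438 μm/a × 8.96 g/cm³ = 4.872 g·m⁻²·a⁻¹
Ordering by g·m⁻²·a⁻¹: carbon steel (219) > zinc (14.4) > copper (4.87)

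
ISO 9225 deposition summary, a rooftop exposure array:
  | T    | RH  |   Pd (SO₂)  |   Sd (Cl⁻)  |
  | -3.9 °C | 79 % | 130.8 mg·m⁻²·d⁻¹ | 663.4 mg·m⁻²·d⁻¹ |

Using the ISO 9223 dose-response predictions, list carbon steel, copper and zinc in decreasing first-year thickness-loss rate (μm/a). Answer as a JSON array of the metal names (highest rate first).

["carbon steel", "zinc", "copper"]

carbon steel: temperature factor f = +0.150·(-13.9) = -2.0850
  SO₂ term: 1.77·130.8^0.52·exp(0.02·79-2.0850) = 13.47
  Cl⁻ term: 0.102·663.4^0.62·exp(0.033·79+0.04·-3.9) = 66.46
  r_corr = 13.47 + 66.46 = 79.93 μm/a
copper: T≤10 °C ⇒ hinge +0.126·(-3.9−10) = -1.7514
  SO₂ term: 0.0053·130.8^0.26·exp(0.059·79-1.7514) = 0.3453
  Sd branch = 0.01025·Sd^0.27·e^(0.036·RH+0.049·T) = 0.8409 μm/a
  sum: 0.3453 + 0.8409 → r_corr = 1.186 μm/a
zinc: temperature factor f = +0.038·(-13.9) = -0.5282
  SO₂ term: 0.0129·130.8^0.44·exp(0.046·79-0.5282) = 2.459
  Cl⁻ term: 0.0175·663.4^0.57·exp(0.008·79+0.085·-3.9) = 0.9593
  r_corr = 2.459 + 0.9593 = 3.418 μm/a
Ordering by μm/a: carbon steel (79.9) > zinc (3.42) > copper (1.19)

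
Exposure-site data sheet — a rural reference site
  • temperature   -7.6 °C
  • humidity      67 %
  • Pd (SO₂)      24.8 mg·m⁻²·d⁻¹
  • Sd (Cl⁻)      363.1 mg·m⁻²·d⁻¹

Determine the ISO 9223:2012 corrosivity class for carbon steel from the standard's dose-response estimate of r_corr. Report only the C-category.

C3

carbon steel: T≤10 °C ⇒ hinge +0.150·(-7.6−10) = -2.6400
  Pd branch = 1.77·Pd^0.52·e^(0.02·RH+f) = 2.562 μm/a
  Sd branch = 0.102·Sd^0.62·e^(0.033·RH+0.04·T) = 26.55 μm/a
  sum: 2.562 + 26.55 → r_corr = 29.11 μm/a
29.1 μm/a falls in (25, 50] for carbon steel → category C3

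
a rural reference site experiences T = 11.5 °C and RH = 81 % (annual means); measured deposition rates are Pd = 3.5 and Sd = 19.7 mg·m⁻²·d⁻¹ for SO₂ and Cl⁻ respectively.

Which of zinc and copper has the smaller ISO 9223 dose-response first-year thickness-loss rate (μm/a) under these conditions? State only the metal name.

zinc: T>10 °C ⇒ hinge -0.071·(11.5−10) = -0.1065
  Pd branch = 0.0129·Pd^0.44·e^(0.046·RH+f) = 0.8354 μm/a
  Sd branch = 0.0175·Sd^0.57·e^(0.008·RH+0.085·T) = 0.4862 μm/a
  r_corr = 0.8354 + 0.4862 = 1.322 μm/a
copper: f(T) = -0.080·(T−10) [T>10 °C] = -0.1200
  Pd branch = 0.0053·Pd^0.26·e^(0.059·RH+f) = 0.7747 μm/a
  Cl⁻ term: 0.01025·19.7^0.27·exp(0.036·81+0.049·11.5) = 0.7436
  r_corr = 0.7747 + 0.7436 = 1.518 μm/a
Ordering by μm/a: copper (1.52) > zinc (1.32)

zinc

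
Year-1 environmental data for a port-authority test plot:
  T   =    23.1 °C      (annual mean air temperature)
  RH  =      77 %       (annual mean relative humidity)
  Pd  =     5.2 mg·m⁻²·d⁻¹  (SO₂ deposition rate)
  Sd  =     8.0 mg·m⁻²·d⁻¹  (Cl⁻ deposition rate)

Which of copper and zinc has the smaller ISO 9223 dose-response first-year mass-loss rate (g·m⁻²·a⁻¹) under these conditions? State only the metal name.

zinc

copper: T>10 °C ⇒ hinge -0.080·(23.1−10) = -1.0480
  SO₂ term: 0.0053·5.2^0.26·exp(0.059·77-1.0480) = 0.2681
  Cl⁻ term: 0.01025·8.0^0.27·exp(0.036·77+0.049·23.1) = 0.8913
  r_corr = 0.2681 + 0.8913 = 1.159 μm/a
  mass loss = 1.159 μm/a × 8.96 g/cm³ = 10.39 g·m⁻²·a⁻¹
zinc: temperature factor f = -0.071·(13.1) = -0.9301
  Pd branch = 0.0129·Pd^0.44·e^(0.046·RH+f) = 0.363 μm/a
  Sd branch = 0.0175·Sd^0.57·e^(0.008·RH+0.085·T) = 0.7552 μm/a
  r_corr = 0.363 + 0.7552 = 1.118 μm/a
  mass loss = 1.118 μm/a × 7.14 g/cm³ = 7.984 g·m⁻²·a⁻¹
Ordering by g·m⁻²·a⁻¹: copper (10.4) > zinc (7.98)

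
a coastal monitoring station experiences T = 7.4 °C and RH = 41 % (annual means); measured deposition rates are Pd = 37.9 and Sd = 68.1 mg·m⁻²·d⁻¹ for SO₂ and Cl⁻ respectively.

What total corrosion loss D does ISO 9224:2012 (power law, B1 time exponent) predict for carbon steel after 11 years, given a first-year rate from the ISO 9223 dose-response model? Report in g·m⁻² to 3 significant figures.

carbon steel: temperature factor f = +0.150·(-2.6) = -0.3900
  SO₂ term: 1.77·37.9^0.52·exp(0.02·41-0.3900) = 18.01
  Sd branch = 0.102·Sd^0.62·e^(0.033·RH+0.04·T) = 7.266 μm/a
  r_corr = 18.01 + 7.266 = 25.28 μm/a
Power-law: D(11) = r_corr · 11^0.523
  D(11) = 25.28 × 11^0.523 = 25.28 × 3.505 = 88.6 μm
  Mass loss = 88.6 μm × 7.85 g/cm³ = 695.5 g·m⁻²

D(11) = 696 g·m⁻²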